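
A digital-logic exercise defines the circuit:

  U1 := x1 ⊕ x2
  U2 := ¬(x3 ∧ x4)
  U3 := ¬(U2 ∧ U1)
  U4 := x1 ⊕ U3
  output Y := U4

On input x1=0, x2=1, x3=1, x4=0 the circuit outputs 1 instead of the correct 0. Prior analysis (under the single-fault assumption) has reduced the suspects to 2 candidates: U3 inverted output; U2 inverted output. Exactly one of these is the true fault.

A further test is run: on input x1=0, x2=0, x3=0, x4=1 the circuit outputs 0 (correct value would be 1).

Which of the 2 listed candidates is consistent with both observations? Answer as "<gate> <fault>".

U3 inverted output

Evaluate each candidate on input x1=0, x2=0, x3=0, x4=1:
  U3 inverted output: U1=0, U2=1, U3=0 [inverted output], U4=0 → 0 — matches
  U2 inverted output: U1=0, U2=0 [inverted output], U3=1, U4=1 → 1 — eliminated
Only U3 inverted output reproduces the observed 0.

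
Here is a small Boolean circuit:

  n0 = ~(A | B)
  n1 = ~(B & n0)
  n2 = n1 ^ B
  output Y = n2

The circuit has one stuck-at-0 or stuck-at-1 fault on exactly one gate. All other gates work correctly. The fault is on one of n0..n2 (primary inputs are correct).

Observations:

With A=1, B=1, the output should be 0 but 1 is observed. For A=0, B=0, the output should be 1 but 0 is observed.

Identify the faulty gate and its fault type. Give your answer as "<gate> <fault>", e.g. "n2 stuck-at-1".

n1 stuck-at-0

Fault-free values for test 1 (A=1, B=1): n0=0, n1=1, n2=0, giving Y=0. Observed 1.
Test 1: faults giving observed 1 are {n0 stuck-at-1, n1 stuck-at-0, n2 stuck-at-1}.
Test 2 (A=0, B=0): fault-free n0=1, n1=1, n2=1 → 1; observed 0. Eliminates n0 stuck-at-1, n2 stuck-at-1.
Only n1 stuck-at-0 is consistent with every test.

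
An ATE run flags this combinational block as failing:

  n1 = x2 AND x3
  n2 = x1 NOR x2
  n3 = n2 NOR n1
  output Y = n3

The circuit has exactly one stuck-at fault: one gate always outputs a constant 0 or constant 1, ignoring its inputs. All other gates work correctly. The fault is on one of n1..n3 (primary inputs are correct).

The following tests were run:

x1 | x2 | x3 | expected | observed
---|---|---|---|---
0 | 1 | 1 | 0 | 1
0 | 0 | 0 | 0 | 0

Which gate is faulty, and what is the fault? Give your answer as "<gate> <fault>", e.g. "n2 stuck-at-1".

Fault-free values for test 1 (x1=0, x2=1, x3=1): n1=1, n2=0, n3=0, giving Y=0. Observed 1.
Test 1: faults giving observed 1 are {n1 stuck-at-0, n3 stuck-at-1}.
Test 2 (x1=0, x2=0, x3=0): fault-free n1=0, n2=1, n3=0 → 0; observed 0. Eliminates n3 stuck-at-1.
Only n1 stuck-at-0 is consistent with every test.

n1 stuck-at-0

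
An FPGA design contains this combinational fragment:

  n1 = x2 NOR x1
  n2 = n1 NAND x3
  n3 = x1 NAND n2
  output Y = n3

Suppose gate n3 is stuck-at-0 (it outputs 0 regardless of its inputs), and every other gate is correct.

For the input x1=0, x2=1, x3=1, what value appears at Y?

Propagate with n3 forced: n1=0, n2=1, n3=0 [stuck-at-0].
So Y = 0. (Without the fault it would be 1.)

0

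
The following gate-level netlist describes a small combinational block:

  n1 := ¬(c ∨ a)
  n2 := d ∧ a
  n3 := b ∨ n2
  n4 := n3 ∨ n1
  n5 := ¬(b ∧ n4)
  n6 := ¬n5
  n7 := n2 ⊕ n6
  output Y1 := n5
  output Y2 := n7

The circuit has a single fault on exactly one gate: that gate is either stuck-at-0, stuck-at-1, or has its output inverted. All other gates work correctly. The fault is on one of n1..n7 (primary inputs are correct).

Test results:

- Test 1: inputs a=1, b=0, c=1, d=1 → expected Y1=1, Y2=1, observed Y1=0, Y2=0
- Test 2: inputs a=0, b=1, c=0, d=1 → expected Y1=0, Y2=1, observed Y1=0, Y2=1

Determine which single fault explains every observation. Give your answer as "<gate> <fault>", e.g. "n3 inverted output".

Fault-free values for test 1 (a=1, b=0, c=1, d=1): n1=0, n2=1, n3=1, n4=1, n5=1, n6=0, n7=1, giving Y1=1, Y2=1. Observed Y1=0, Y2=0.
Test 1: faults giving observed Y1=0, Y2=0 are {n5 stuck-at-0, n5 inverted output}.
Test 2 (a=0, b=1, c=0, d=1): fault-free n1=1, n2=0, n3=1, n4=1, n5=0, n6=1, n7=1 → Y1=0, Y2=1; observed Y1=0, Y2=1. Eliminates n5 inverted output.
Only n5 stuck-at-0 is consistent with every test.

n5 stuck-at-0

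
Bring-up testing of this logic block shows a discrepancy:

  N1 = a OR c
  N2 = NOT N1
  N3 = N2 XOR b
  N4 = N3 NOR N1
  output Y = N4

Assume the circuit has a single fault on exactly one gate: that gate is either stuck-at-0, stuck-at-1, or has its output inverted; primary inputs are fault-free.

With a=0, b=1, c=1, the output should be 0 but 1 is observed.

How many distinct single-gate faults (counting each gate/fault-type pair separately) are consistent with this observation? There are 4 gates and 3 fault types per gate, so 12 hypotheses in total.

4

Fault-free: N1=1, N2=0, N3=1, N4=0 → 0. Observed 1.
  N1 stuck-at-0: output 1 ✓
  N1 stuck-at-1: output 0 ✗
  N1 inverted output: output 1 ✓
  N2 stuck-at-0: output 0 ✗
  N2 stuck-at-1: output 0 ✗
  N2 inverted output: output 0 ✗
  N3 stuck-at-0: output 0 ✗
  N3 stuck-at-1: output 0 ✗
  N3 inverted output: output 0 ✗
  N4 stuck-at-0: output 0 ✗
  N4 stuck-at-1: output 1 ✓
  N4 inverted output: output 1 ✓
Consistent faults: {N1 stuck-at-0, N1 inverted output, N4 stuck-at-1, N4 inverted output} — 4 in all.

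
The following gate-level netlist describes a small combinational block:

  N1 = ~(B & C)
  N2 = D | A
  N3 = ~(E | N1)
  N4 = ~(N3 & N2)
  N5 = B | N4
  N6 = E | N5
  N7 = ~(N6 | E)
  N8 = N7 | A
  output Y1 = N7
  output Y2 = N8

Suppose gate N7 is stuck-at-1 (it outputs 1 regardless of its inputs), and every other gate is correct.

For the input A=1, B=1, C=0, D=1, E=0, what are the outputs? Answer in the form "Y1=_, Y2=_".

Propagate with N7 forced: N1=1, N2=1, N3=0, N4=1, N5=1, N6=1, N7=1 [stuck-at-1], N8=1.
So the outputs are Y1=1, Y2=1. (Without the fault they would be Y1=0, Y2=1.)

Y1=1, Y2=1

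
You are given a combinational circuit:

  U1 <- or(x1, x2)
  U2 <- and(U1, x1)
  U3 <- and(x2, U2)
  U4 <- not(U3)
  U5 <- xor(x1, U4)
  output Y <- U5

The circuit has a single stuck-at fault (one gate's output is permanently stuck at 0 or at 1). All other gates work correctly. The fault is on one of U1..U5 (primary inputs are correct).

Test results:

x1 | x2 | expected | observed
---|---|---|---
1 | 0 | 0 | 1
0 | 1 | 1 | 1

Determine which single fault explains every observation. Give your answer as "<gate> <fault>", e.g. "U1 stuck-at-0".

U5 stuck-at-1

Fault-free values for test 1 (x1=1, x2=0): U1=1, U2=1, U3=0, U4=1, U5=0, giving Y=0. Observed 1.
Test 1: faults giving observed 1 are {U3 stuck-at-1, U4 stuck-at-0, U5 stuck-at-1}.
Test 2 (x1=0, x2=1): fault-free U1=1, U2=0, U3=0, U4=1, U5=1 → 1; observed 1. Eliminates U3 stuck-at-1, U4 stuck-at-0.
Only U5 stuck-at-1 is consistent with every test.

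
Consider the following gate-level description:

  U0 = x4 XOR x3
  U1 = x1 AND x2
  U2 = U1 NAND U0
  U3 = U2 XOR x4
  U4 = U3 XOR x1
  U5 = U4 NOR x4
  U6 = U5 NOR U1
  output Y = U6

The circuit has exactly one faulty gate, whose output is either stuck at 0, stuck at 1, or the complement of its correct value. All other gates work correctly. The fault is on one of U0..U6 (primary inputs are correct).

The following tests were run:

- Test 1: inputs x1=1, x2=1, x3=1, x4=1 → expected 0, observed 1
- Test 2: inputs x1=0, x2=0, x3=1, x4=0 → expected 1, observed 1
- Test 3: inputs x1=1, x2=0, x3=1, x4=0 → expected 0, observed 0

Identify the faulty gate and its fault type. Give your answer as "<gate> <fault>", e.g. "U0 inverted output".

U1 stuck-at-0

Fault-free values for test 1 (x1=1, x2=1, x3=1, x4=1): U0=0, U1=1, U2=1, U3=0, U4=1, U5=0, U6=0, giving Y=0. Observed 1.
Test 1: faults giving observed 1 are {U1 stuck-at-0, U1 inverted output, U6 stuck-at-1, U6 inverted output}.
Test 2 (x1=0, x2=0, x3=1, x4=0): fault-free U0=1, U1=0, U2=1, U3=1, U4=1, U5=0, U6=1 → 1; observed 1. Eliminates U1 inverted output, U6 inverted output.
Test 3 (x1=1, x2=0, x3=1, x4=0): fault-free U0=1, U1=0, U2=1, U3=1, U4=0, U5=1, U6=0 → 0; observed 0. Eliminates U6 stuck-at-1.
Only U1 stuck-at-0 is consistent with every test.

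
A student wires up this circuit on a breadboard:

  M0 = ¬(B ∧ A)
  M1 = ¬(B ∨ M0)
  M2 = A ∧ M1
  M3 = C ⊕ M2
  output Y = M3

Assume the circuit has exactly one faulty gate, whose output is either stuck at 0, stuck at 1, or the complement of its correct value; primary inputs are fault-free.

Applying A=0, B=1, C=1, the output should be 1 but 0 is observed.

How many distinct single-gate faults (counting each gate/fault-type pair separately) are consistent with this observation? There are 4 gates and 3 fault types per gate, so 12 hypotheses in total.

Fault-free: M0=1, M1=0, M2=0, M3=1 → 1. Observed 0.
  M0 stuck-at-0: output 1 ✗
  M0 stuck-at-1: output 1 ✗
  M0 inverted output: output 1 ✗
  M1 stuck-at-0: output 1 ✗
  M1 stuck-at-1: output 1 ✗
  M1 inverted output: output 1 ✗
  M2 stuck-at-0: output 1 ✗
  M2 stuck-at-1: output 0 ✓
  M2 inverted output: output 0 ✓
  M3 stuck-at-0: output 0 ✓
  M3 stuck-at-1: output 1 ✗
  M3 inverted output: output 0 ✓
Consistent faults: {M2 stuck-at-1, M2 inverted output, M3 stuck-at-0, M3 inverted output} — 4 in all.

4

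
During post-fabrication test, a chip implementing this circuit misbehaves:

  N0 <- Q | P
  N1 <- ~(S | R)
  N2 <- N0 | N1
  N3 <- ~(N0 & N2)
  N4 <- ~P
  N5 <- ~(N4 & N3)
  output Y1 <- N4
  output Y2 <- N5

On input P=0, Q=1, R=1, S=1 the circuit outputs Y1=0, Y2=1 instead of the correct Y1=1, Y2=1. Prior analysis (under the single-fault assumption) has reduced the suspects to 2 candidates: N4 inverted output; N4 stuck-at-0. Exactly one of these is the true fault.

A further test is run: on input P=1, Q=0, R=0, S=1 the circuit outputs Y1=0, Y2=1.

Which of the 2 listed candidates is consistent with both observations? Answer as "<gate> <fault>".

N4 stuck-at-0

Evaluate each candidate on input P=1, Q=0, R=0, S=1:
  N4 inverted output: N0=1, N1=0, N2=1, N3=0, N4=1 [inverted output], N5=1 → Y1=1, Y2=1 — eliminated
  N4 stuck-at-0: N0=1, N1=0, N2=1, N3=0, N4=0 [stuck-at-0], N5=1 → Y1=0, Y2=1 — matches
Only N4 stuck-at-0 reproduces the observed Y1=0, Y2=1.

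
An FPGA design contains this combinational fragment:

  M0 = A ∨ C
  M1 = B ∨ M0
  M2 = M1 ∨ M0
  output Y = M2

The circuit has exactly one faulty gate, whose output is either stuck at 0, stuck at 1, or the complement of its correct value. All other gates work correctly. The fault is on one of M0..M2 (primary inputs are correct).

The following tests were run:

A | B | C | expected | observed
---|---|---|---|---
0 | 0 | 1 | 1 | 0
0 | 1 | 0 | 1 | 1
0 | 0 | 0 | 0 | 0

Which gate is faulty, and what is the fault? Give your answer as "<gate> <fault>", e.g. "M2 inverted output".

Fault-free values for test 1 (A=0, B=0, C=1): M0=1, M1=1, M2=1, giving Y=1. Observed 0.
Test 1: faults giving observed 0 are {M0 stuck-at-0, M0 inverted output, M2 stuck-at-0, M2 inverted output}.
Test 2 (A=0, B=1, C=0): fault-free M0=0, M1=1, M2=1 → 1; observed 1. Eliminates M2 stuck-at-0, M2 inverted output.
Test 3 (A=0, B=0, C=0): fault-free M0=0, M1=0, M2=0 → 0; observed 0. Eliminates M0 inverted output.
Only M0 stuck-at-0 is consistent with every test.

M0 stuck-at-0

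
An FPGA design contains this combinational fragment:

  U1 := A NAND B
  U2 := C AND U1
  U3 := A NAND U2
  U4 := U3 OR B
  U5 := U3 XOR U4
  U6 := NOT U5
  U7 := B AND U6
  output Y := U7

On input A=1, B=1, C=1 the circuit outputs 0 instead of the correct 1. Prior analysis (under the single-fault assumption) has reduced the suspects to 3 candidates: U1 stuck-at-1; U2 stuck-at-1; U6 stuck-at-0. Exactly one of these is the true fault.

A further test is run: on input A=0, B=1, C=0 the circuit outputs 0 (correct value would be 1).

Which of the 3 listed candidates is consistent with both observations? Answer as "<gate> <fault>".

U6 stuck-at-0

Evaluate each candidate on input A=0, B=1, C=0:
  U1 stuck-at-1: U1=1 [stuck-at-1], U2=0, U3=1, U4=1, U5=0, U6=1, U7=1 → 1 — eliminated
  U2 stuck-at-1: U1=1, U2=1 [stuck-at-1], U3=1, U4=1, U5=0, U6=1, U7=1 → 1 — eliminated
  U6 stuck-at-0: U1=1, U2=0, U3=1, U4=1, U5=0, U6=0 [stuck-at-0], U7=0 → 0 — matches
Only U6 stuck-at-0 reproduces the observed 0.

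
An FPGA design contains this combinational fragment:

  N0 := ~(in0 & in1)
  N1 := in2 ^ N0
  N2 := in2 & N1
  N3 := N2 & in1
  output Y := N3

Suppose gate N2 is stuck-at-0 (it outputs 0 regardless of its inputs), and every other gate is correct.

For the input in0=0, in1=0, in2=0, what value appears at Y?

Propagate with N2 forced: N0=1, N1=1, N2=0 [stuck-at-0], N3=0.
So Y = 0. (Same as the fault-free value — the fault is masked on this input.)

0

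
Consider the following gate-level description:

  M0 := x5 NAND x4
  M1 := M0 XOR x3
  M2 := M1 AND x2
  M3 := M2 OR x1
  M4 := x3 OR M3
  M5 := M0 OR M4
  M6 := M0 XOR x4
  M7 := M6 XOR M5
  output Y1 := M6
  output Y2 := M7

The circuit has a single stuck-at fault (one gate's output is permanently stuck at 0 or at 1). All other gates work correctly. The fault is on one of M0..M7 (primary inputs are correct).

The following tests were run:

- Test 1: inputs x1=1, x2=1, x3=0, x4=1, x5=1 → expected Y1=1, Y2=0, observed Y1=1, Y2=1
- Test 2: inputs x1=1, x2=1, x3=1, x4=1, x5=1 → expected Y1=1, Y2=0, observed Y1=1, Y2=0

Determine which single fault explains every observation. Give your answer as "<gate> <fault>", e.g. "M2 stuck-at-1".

Fault-free values for test 1 (x1=1, x2=1, x3=0, x4=1, x5=1): M0=0, M1=0, M2=0, M3=1, M4=1, M5=1, M6=1, M7=0, giving Y1=1, Y2=0. Observed Y1=1, Y2=1.
Test 1: faults giving observed Y1=1, Y2=1 are {M3 stuck-at-0, M4 stuck-at-0, M5 stuck-at-0, M7 stuck-at-1}.
Test 2 (x1=1, x2=1, x3=1, x4=1, x5=1): fault-free M0=0, M1=1, M2=1, M3=1, M4=1, M5=1, M6=1, M7=0 → Y1=1, Y2=0; observed Y1=1, Y2=0. Eliminates M4 stuck-at-0, M5 stuck-at-0, M7 stuck-at-1.
Only M3 stuck-at-0 is consistent with every test.

M3 stuck-at-0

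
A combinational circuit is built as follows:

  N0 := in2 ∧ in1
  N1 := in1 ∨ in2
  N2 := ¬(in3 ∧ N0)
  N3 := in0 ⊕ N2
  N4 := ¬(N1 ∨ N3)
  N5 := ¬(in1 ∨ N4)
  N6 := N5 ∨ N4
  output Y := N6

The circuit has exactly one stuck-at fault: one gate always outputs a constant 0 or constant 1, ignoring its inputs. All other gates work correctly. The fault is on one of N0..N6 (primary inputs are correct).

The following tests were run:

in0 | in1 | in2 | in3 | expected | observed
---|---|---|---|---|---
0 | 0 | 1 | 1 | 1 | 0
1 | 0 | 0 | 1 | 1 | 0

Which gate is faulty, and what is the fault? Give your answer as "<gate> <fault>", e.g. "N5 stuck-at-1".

Fault-free values for test 1 (in0=0, in1=0, in2=1, in3=1): N0=0, N1=1, N2=1, N3=1, N4=0, N5=1, N6=1, giving Y=1. Observed 0.
Test 1: faults giving observed 0 are {N5 stuck-at-0, N6 stuck-at-0}.
Test 2 (in0=1, in1=0, in2=0, in3=1): fault-free N0=0, N1=0, N2=1, N3=0, N4=1, N5=0, N6=1 → 1; observed 0. Eliminates N5 stuck-at-0.
Only N6 stuck-at-0 is consistent with every test.

N6 stuck-at-0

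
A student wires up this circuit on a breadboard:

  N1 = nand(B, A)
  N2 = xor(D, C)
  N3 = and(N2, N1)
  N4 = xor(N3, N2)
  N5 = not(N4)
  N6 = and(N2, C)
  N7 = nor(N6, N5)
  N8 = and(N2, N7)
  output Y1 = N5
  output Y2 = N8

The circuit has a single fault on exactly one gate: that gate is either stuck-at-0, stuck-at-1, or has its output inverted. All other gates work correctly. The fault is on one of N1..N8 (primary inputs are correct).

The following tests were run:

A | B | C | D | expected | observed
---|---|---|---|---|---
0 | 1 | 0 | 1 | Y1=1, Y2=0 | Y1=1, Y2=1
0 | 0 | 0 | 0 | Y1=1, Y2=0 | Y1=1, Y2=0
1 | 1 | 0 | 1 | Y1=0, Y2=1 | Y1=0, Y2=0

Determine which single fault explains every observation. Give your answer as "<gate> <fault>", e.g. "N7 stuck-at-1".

Fault-free values for test 1 (A=0, B=1, C=0, D=1): N1=1, N2=1, N3=1, N4=0, N5=1, N6=0, N7=0, N8=0, giving Y1=1, Y2=0. Observed Y1=1, Y2=1.
Test 1: faults giving observed Y1=1, Y2=1 are {N7 stuck-at-1, N7 inverted output, N8 stuck-at-1, N8 inverted output}.
Test 2 (A=0, B=0, C=0, D=0): fault-free N1=1, N2=0, N3=0, N4=0, N5=1, N6=0, N7=0, N8=0 → Y1=1, Y2=0; observed Y1=1, Y2=0. Eliminates N8 stuck-at-1, N8 inverted output.
Test 3 (A=1, B=1, C=0, D=1): fault-free N1=0, N2=1, N3=0, N4=1, N5=0, N6=0, N7=1, N8=1 → Y1=0, Y2=1; observed Y1=0, Y2=0. Eliminates N7 stuck-at-1.
Only N7 inverted output is consistent with every test.

N7 inverted output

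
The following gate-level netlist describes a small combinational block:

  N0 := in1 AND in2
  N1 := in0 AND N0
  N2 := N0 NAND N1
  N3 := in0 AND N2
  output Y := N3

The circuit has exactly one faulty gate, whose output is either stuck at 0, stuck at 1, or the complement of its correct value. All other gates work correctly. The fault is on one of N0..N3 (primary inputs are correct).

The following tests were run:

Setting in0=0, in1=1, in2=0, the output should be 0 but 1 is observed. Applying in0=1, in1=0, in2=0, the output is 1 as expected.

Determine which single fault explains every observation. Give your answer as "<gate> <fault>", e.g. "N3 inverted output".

N3 stuck-at-1

Fault-free values for test 1 (in0=0, in1=1, in2=0): N0=0, N1=0, N2=1, N3=0, giving Y=0. Observed 1.
Test 1: faults giving observed 1 are {N3 stuck-at-1, N3 inverted output}.
Test 2 (in0=1, in1=0, in2=0): fault-free N0=0, N1=0, N2=1, N3=1 → 1; observed 1. Eliminates N3 inverted output.
Only N3 stuck-at-1 is consistent with every test.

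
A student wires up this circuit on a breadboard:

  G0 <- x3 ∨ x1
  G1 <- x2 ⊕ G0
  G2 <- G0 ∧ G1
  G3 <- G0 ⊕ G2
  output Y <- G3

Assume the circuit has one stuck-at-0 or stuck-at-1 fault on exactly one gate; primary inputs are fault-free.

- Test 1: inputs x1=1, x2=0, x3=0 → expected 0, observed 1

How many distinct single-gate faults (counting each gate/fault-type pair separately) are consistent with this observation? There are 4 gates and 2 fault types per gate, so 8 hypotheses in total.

3

Fault-free: G0=1, G1=1, G2=1, G3=0 → 0. Observed 1.
  G0 stuck-at-0: output 0 ✗
  G0 stuck-at-1: output 0 ✗
  G1 stuck-at-0: output 1 ✓
  G1 stuck-at-1: output 0 ✗
  G2 stuck-at-0: output 1 ✓
  G2 stuck-at-1: output 0 ✗
  G3 stuck-at-0: output 0 ✗
  G3 stuck-at-1: output 1 ✓
Consistent faults: {G1 stuck-at-0, G2 stuck-at-0, G3 stuck-at-1} — 3 in all.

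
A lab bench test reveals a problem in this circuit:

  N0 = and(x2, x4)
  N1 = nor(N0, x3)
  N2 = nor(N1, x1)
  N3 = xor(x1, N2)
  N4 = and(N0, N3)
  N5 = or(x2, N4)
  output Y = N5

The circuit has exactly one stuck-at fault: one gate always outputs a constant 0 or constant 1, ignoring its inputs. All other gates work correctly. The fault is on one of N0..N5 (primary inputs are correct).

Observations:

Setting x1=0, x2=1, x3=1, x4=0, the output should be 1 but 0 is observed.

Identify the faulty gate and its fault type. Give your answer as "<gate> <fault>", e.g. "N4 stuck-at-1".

Fault-free values for test 1 (x1=0, x2=1, x3=1, x4=0): N0=0, N1=0, N2=1, N3=1, N4=0, N5=1, giving Y=1. Observed 0.
Test 1: faults giving observed 0 are {N5 stuck-at-0}.
Only N5 stuck-at-0 is consistent with every test.

N5 stuck-at-0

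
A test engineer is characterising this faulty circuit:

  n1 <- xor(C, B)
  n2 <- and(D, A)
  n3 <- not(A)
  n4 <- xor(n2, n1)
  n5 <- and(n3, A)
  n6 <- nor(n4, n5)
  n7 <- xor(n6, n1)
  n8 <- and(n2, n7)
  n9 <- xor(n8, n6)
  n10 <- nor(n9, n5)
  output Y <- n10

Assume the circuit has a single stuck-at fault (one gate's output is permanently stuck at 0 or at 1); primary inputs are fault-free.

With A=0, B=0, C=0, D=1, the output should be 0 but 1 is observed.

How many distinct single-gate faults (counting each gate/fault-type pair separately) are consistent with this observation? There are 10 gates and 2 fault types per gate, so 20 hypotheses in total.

7

Fault-free: n1=0, n2=0, n3=1, n4=0, n5=0, n6=1, n7=1, n8=0, n9=1, n10=0 → 0. Observed 1.
  n1: stuck-at-1 ✓; others ✗
  n2: stuck-at-1 ✓; others ✗
  n3: none of the 2 fault types match ✗
  n4: stuck-at-1 ✓; others ✗
  n5: none of the 2 fault types match ✗
  n6: stuck-at-0 ✓; others ✗
  n7: none of the 2 fault types match ✗
  n8: stuck-at-1 ✓; others ✗
  n9: stuck-at-0 ✓; others ✗
  n10: stuck-at-1 ✓; others ✗
Consistent faults: {n1 stuck-at-1, n2 stuck-at-1, n4 stuck-at-1, n6 stuck-at-0, n8 stuck-at-1, n9 stuck-at-0, n10 stuck-at-1} — 7 in all.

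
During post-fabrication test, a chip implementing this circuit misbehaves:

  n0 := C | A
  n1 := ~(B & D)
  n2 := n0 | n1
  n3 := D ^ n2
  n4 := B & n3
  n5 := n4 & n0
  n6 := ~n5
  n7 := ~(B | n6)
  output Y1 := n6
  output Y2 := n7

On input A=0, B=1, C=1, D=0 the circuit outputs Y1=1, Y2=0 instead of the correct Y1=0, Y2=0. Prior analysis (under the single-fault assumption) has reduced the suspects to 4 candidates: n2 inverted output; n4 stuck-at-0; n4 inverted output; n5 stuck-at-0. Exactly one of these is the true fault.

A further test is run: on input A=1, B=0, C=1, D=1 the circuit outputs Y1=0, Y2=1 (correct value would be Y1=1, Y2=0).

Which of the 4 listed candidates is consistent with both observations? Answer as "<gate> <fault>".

n4 inverted output

Evaluate each candidate on input A=1, B=0, C=1, D=1:
  n2 inverted output: n0=1, n1=1, n2=0 [inverted output], n3=1, n4=0, n5=0, n6=1, n7=0 → Y1=1, Y2=0 — eliminated
  n4 stuck-at-0: n0=1, n1=1, n2=1, n3=0, n4=0 [stuck-at-0], n5=0, n6=1, n7=0 → Y1=1, Y2=0 — eliminated
  n4 inverted output: n0=1, n1=1, n2=1, n3=0, n4=1 [inverted output], n5=1, n6=0, n7=1 → Y1=0, Y2=1 — matches
  n5 stuck-at-0: n0=1, n1=1, n2=1, n3=0, n4=0, n5=0 [stuck-at-0], n6=1, n7=0 → Y1=1, Y2=0 — eliminated
Only n4 inverted output reproduces the observed Y1=0, Y2=1.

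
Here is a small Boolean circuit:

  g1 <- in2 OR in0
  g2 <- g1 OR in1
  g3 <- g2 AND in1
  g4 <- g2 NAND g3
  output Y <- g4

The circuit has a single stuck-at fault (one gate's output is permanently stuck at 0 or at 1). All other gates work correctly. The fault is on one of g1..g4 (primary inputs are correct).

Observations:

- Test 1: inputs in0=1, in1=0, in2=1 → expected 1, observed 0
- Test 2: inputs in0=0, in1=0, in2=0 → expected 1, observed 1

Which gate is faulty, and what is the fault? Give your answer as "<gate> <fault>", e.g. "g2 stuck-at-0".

g3 stuck-at-1

Fault-free values for test 1 (in0=1, in1=0, in2=1): g1=1, g2=1, g3=0, g4=1, giving Y=1. Observed 0.
Test 1: faults giving observed 0 are {g3 stuck-at-1, g4 stuck-at-0}.
Test 2 (in0=0, in1=0, in2=0): fault-free g1=0, g2=0, g3=0, g4=1 → 1; observed 1. Eliminates g4 stuck-at-0.
Only g3 stuck-at-1 is consistent with every test.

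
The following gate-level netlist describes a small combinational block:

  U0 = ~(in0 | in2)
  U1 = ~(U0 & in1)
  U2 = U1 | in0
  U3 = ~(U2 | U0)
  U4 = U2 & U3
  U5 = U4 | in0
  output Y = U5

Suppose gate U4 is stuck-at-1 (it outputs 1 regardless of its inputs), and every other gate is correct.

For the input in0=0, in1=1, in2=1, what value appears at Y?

1

Propagate with U4 forced: U0=0, U1=1, U2=1, U3=0, U4=1 [stuck-at-1], U5=1.
So Y = 1. (Without the fault it would be 0.)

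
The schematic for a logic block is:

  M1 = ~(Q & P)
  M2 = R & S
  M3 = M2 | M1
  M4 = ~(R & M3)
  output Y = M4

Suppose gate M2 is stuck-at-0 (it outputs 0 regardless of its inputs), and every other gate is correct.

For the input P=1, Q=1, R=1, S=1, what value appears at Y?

Propagate with M2 forced: M1=0, M2=0 [stuck-at-0], M3=0, M4=1.
So Y = 1. (Without the fault it would be 0.)

1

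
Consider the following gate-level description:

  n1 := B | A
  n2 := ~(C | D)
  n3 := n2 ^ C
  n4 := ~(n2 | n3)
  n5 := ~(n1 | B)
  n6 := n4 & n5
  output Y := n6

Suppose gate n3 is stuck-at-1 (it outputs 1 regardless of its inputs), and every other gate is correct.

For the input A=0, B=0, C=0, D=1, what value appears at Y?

Propagate with n3 forced: n1=0, n2=0, n3=1 [stuck-at-1], n4=0, n5=1, n6=0.
So Y = 0. (Without the fault it would be 1.)

0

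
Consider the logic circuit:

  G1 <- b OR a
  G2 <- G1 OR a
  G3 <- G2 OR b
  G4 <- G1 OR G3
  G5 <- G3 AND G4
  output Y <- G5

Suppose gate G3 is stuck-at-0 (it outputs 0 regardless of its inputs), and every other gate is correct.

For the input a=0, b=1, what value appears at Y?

Propagate with G3 forced: G1=1, G2=1, G3=0 [stuck-at-0], G4=1, G5=0.
So Y = 0. (Without the fault it would be 1.)

0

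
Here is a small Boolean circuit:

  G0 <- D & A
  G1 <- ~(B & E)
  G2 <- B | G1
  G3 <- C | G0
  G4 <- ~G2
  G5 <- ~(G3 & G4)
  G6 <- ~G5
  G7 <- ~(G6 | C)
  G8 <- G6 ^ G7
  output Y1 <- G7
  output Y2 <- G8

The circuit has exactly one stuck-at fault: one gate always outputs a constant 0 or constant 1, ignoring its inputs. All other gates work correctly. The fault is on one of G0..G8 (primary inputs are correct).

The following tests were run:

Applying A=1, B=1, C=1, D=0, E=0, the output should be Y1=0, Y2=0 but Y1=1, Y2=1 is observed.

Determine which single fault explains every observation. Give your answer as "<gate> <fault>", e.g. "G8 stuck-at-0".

G7 stuck-at-1

Fault-free values for test 1 (A=1, B=1, C=1, D=0, E=0): G0=0, G1=1, G2=1, G3=1, G4=0, G5=1, G6=0, G7=0, G8=0, giving Y1=0, Y2=0. Observed Y1=1, Y2=1.
Test 1: faults giving observed Y1=1, Y2=1 are {G7 stuck-at-1}.
Only G7 stuck-at-1 is consistent with every test.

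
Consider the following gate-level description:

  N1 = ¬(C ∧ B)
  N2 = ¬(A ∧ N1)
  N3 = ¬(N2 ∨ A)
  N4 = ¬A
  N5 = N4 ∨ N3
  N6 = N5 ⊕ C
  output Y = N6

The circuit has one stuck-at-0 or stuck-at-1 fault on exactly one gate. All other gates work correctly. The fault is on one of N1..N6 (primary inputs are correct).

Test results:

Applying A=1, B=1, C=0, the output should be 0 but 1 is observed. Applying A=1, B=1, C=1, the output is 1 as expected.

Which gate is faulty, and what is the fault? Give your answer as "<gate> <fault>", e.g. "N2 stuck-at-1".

N6 stuck-at-1

Fault-free values for test 1 (A=1, B=1, C=0): N1=1, N2=0, N3=0, N4=0, N5=0, N6=0, giving Y=0. Observed 1.
Test 1: faults giving observed 1 are {N3 stuck-at-1, N4 stuck-at-1, N5 stuck-at-1, N6 stuck-at-1}.
Test 2 (A=1, B=1, C=1): fault-free N1=0, N2=1, N3=0, N4=0, N5=0, N6=1 → 1; observed 1. Eliminates N3 stuck-at-1, N4 stuck-at-1, N5 stuck-at-1.
Only N6 stuck-at-1 is consistent with every test.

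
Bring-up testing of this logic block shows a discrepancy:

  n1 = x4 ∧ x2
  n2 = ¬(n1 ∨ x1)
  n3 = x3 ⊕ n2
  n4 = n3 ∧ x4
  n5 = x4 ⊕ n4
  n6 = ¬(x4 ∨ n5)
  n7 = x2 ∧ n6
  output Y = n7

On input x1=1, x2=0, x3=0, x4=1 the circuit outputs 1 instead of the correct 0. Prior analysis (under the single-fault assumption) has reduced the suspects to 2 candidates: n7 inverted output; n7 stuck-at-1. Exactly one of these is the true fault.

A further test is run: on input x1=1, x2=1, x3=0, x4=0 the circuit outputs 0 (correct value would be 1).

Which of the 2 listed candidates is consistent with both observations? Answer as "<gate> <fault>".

Evaluate each candidate on input x1=1, x2=1, x3=0, x4=0:
  n7 inverted output: n1=0, n2=0, n3=0, n4=0, n5=0, n6=1, n7=0 [inverted output] → 0 — matches
  n7 stuck-at-1: n1=0, n2=0, n3=0, n4=0, n5=0, n6=1, n7=1 [stuck-at-1] → 1 — eliminated
Only n7 inverted output reproduces the observed 0.

n7 inverted output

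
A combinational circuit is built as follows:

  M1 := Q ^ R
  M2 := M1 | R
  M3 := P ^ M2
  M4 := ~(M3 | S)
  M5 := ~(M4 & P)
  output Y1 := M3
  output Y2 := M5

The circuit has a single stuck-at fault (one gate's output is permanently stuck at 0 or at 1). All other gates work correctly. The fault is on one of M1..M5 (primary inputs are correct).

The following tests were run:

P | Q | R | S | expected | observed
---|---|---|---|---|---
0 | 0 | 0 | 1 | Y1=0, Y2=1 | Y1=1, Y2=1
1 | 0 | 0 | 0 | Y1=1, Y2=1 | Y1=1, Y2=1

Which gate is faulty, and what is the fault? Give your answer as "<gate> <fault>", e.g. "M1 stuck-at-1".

M3 stuck-at-1

Fault-free values for test 1 (P=0, Q=0, R=0, S=1): M1=0, M2=0, M3=0, M4=0, M5=1, giving Y1=0, Y2=1. Observed Y1=1, Y2=1.
Test 1: faults giving observed Y1=1, Y2=1 are {M1 stuck-at-1, M2 stuck-at-1, M3 stuck-at-1}.
Test 2 (P=1, Q=0, R=0, S=0): fault-free M1=0, M2=0, M3=1, M4=0, M5=1 → Y1=1, Y2=1; observed Y1=1, Y2=1. Eliminates M1 stuck-at-1, M2 stuck-at-1.
Only M3 stuck-at-1 is consistent with every test.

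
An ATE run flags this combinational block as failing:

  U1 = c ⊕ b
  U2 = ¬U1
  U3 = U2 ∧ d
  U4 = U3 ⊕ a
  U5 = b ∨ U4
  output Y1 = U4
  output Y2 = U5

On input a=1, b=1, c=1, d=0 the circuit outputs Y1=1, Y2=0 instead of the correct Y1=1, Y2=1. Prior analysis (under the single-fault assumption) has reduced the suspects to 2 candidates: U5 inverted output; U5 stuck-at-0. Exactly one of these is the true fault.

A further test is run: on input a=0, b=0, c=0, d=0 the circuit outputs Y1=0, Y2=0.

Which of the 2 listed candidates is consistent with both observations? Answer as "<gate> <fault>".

Evaluate each candidate on input a=0, b=0, c=0, d=0:
  U5 inverted output: U1=0, U2=1, U3=0, U4=0, U5=1 [inverted output] → Y1=0, Y2=1 — eliminated
  U5 stuck-at-0: U1=0, U2=1, U3=0, U4=0, U5=0 [stuck-at-0] → Y1=0, Y2=0 — matches
Only U5 stuck-at-0 reproduces the observed Y1=0, Y2=0.

U5 stuck-at-0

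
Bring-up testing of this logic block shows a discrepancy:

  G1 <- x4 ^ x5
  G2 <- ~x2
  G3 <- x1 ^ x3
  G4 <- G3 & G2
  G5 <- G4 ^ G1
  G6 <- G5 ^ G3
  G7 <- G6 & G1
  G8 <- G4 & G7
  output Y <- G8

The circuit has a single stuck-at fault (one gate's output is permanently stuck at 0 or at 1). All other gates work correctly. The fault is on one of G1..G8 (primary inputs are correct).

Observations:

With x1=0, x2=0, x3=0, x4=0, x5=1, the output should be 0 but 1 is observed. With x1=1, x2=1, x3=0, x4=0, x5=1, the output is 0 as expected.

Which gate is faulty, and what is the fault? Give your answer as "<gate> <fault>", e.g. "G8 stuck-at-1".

Fault-free values for test 1 (x1=0, x2=0, x3=0, x4=0, x5=1): G1=1, G2=1, G3=0, G4=0, G5=1, G6=1, G7=1, G8=0, giving Y=0. Observed 1.
Test 1: faults giving observed 1 are {G3 stuck-at-1, G8 stuck-at-1}.
Test 2 (x1=1, x2=1, x3=0, x4=0, x5=1): fault-free G1=1, G2=0, G3=1, G4=0, G5=1, G6=0, G7=0, G8=0 → 0; observed 0. Eliminates G8 stuck-at-1.
Only G3 stuck-at-1 is consistent with every test.

G3 stuck-at-1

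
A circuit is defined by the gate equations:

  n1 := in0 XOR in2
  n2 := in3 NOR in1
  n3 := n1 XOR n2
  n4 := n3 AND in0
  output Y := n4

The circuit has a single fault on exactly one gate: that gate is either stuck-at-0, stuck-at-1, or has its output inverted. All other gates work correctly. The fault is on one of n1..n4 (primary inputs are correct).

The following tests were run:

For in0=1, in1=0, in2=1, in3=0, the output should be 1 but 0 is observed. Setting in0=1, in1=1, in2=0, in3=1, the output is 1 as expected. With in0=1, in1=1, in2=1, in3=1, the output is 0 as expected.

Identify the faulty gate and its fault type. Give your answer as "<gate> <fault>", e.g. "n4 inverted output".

n2 stuck-at-0

Fault-free values for test 1 (in0=1, in1=0, in2=1, in3=0): n1=0, n2=1, n3=1, n4=1, giving Y=1. Observed 0.
Test 1: faults giving observed 0 are {n1 stuck-at-1, n1 inverted output, n2 stuck-at-0, n2 inverted output, n3 stuck-at-0, n3 inverted output, n4 stuck-at-0, n4 inverted output}.
Test 2 (in0=1, in1=1, in2=0, in3=1): fault-free n1=1, n2=0, n3=1, n4=1 → 1; observed 1. Eliminates n1 inverted output, n2 inverted output, n3 stuck-at-0, n3 inverted output, n4 stuck-at-0, n4 inverted output.
Test 3 (in0=1, in1=1, in2=1, in3=1): fault-free n1=0, n2=0, n3=0, n4=0 → 0; observed 0. Eliminates n1 stuck-at-1.
Only n2 stuck-at-0 is consistent with every test.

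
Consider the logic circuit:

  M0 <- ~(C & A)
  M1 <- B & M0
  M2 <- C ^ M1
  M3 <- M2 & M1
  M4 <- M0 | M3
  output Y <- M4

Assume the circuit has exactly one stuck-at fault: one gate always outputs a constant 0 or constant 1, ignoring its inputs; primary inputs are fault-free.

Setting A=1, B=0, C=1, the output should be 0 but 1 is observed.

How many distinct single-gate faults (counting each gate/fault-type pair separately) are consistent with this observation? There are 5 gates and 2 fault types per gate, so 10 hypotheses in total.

Fault-free: M0=0, M1=0, M2=1, M3=0, M4=0 → 0. Observed 1.
  M0 stuck-at-0: output 0 ✗
  M0 stuck-at-1: output 1 ✓
  M1 stuck-at-0: output 0 ✗
  M1 stuck-at-1: output 0 ✗
  M2 stuck-at-0: output 0 ✗
  M2 stuck-at-1: output 0 ✗
  M3 stuck-at-0: output 0 ✗
  M3 stuck-at-1: output 1 ✓
  M4 stuck-at-0: output 0 ✗
  M4 stuck-at-1: output 1 ✓
Consistent faults: {M0 stuck-at-1, M3 stuck-at-1, M4 stuck-at-1} — 3 in all.

3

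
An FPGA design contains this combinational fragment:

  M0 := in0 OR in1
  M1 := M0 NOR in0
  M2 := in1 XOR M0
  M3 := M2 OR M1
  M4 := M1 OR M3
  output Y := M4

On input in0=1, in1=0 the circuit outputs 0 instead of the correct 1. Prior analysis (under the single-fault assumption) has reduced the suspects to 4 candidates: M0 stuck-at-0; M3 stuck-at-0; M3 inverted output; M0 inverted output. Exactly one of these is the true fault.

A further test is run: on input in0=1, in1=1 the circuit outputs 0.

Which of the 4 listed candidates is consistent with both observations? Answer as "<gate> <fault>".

Evaluate each candidate on input in0=1, in1=1:
  M0 stuck-at-0: M0=0 [stuck-at-0], M1=0, M2=1, M3=1, M4=1 → 1 — eliminated
  M3 stuck-at-0: M0=1, M1=0, M2=0, M3=0 [stuck-at-0], M4=0 → 0 — matches
  M3 inverted output: M0=1, M1=0, M2=0, M3=1 [inverted output], M4=1 → 1 — eliminated
  M0 inverted output: M0=0 [inverted output], M1=0, M2=1, M3=1, M4=1 → 1 — eliminated
Only M3 stuck-at-0 reproduces the observed 0.

M3 stuck-at-0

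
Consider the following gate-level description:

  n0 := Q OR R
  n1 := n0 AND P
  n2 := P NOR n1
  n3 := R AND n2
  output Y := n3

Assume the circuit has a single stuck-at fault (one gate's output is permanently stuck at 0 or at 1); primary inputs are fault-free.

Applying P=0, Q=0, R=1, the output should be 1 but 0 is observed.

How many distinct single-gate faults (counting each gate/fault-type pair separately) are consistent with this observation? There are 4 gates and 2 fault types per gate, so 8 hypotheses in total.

3

Fault-free: n0=1, n1=0, n2=1, n3=1 → 1. Observed 0.
  n0 stuck-at-0: output 1 ✗
  n0 stuck-at-1: output 1 ✗
  n1 stuck-at-0: output 1 ✗
  n1 stuck-at-1: output 0 ✓
  n2 stuck-at-0: output 0 ✓
  n2 stuck-at-1: output 1 ✗
  n3 stuck-at-0: output 0 ✓
  n3 stuck-at-1: output 1 ✗
Consistent faults: {n1 stuck-at-1, n2 stuck-at-0, n3 stuck-at-0} — 3 in all.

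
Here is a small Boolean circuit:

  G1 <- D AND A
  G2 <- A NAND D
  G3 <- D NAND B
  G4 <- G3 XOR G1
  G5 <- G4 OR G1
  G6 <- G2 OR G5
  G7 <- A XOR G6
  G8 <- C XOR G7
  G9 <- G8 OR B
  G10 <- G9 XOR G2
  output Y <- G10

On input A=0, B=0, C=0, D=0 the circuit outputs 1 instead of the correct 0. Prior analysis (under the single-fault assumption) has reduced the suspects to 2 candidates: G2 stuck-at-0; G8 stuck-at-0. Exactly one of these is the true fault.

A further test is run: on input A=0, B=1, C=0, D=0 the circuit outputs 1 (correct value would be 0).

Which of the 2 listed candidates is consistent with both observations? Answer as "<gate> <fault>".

Evaluate each candidate on input A=0, B=1, C=0, D=0:
  G2 stuck-at-0: G1=0, G2=0 [stuck-at-0], G3=1, G4=1, G5=1, G6=1, G7=1, G8=1, G9=1, G10=1 → 1 — matches
  G8 stuck-at-0: G1=0, G2=1, G3=1, G4=1, G5=1, G6=1, G7=1, G8=0 [stuck-at-0], G9=1, G10=0 → 0 — eliminated
Only G2 stuck-at-0 reproduces the observed 1.

G2 stuck-at-0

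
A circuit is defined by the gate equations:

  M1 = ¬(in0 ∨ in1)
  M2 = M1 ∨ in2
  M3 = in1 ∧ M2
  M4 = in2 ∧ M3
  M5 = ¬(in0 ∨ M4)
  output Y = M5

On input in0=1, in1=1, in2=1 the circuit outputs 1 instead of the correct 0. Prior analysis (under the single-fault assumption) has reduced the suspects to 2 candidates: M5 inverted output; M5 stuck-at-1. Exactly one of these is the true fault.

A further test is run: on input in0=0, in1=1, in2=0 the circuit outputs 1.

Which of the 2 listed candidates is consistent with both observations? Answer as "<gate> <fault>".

M5 stuck-at-1

Evaluate each candidate on input in0=0, in1=1, in2=0:
  M5 inverted output: M1=0, M2=0, M3=0, M4=0, M5=0 [inverted output] → 0 — eliminated
  M5 stuck-at-1: M1=0, M2=0, M3=0, M4=0, M5=1 [stuck-at-1] → 1 — matches
Only M5 stuck-at-1 reproduces the observed 1.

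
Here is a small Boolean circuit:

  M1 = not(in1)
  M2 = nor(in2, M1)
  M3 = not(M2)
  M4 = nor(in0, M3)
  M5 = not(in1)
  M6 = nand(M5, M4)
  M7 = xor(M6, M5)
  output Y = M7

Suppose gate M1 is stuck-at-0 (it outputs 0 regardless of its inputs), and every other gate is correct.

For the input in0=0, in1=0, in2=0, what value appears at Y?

1

Propagate with M1 forced: M1=0 [stuck-at-0], M2=1, M3=0, M4=1, M5=1, M6=0, M7=1.
So Y = 1. (Without the fault it would be 0.)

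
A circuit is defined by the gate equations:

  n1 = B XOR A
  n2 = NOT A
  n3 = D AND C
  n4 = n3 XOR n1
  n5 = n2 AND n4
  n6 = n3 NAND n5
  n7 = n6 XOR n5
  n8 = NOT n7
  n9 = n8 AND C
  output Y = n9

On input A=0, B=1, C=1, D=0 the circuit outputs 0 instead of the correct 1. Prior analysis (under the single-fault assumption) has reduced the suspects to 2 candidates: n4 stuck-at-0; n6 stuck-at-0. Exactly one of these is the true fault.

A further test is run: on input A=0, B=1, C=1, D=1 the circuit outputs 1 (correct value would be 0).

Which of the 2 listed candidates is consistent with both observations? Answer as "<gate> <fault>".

n6 stuck-at-0

Evaluate each candidate on input A=0, B=1, C=1, D=1:
  n4 stuck-at-0: n1=1, n2=1, n3=1, n4=0 [stuck-at-0], n5=0, n6=1, n7=1, n8=0, n9=0 → 0 — eliminated
  n6 stuck-at-0: n1=1, n2=1, n3=1, n4=0, n5=0, n6=0 [stuck-at-0], n7=0, n8=1, n9=1 → 1 — matches
Only n6 stuck-at-0 reproduces the observed 1.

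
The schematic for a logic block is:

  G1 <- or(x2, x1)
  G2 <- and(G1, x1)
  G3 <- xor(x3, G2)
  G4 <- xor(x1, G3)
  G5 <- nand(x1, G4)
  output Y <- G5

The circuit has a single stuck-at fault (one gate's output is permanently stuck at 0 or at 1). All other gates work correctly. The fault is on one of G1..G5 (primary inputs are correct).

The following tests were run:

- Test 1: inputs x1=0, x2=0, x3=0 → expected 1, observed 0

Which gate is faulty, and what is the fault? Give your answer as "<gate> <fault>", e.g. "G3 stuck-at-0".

Fault-free values for test 1 (x1=0, x2=0, x3=0): G1=0, G2=0, G3=0, G4=0, G5=1, giving Y=1. Observed 0.
Test 1: faults giving observed 0 are {G5 stuck-at-0}.
Only G5 stuck-at-0 is consistent with every test.

G5 stuck-at-0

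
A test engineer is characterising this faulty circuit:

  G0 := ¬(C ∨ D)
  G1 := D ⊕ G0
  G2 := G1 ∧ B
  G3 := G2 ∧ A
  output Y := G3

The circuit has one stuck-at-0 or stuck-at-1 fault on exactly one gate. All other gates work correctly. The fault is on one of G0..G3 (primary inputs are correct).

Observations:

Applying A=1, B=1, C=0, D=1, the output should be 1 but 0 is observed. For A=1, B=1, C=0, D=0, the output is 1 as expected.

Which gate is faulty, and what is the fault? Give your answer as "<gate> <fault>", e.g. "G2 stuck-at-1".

G0 stuck-at-1

Fault-free values for test 1 (A=1, B=1, C=0, D=1): G0=0, G1=1, G2=1, G3=1, giving Y=1. Observed 0.
Test 1: faults giving observed 0 are {G0 stuck-at-1, G1 stuck-at-0, G2 stuck-at-0, G3 stuck-at-0}.
Test 2 (A=1, B=1, C=0, D=0): fault-free G0=1, G1=1, G2=1, G3=1 → 1; observed 1. Eliminates G1 stuck-at-0, G2 stuck-at-0, G3 stuck-at-0.
Only G0 stuck-at-1 is consistent with every test.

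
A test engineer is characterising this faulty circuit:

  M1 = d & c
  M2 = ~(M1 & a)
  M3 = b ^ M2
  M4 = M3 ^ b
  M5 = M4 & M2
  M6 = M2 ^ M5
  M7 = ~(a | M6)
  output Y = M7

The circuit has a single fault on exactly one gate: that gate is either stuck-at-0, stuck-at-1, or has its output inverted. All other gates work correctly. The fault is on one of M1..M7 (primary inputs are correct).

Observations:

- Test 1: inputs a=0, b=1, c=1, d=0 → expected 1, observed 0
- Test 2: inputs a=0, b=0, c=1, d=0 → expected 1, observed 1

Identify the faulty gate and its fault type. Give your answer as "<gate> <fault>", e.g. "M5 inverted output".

Fault-free values for test 1 (a=0, b=1, c=1, d=0): M1=0, M2=1, M3=0, M4=1, M5=1, M6=0, M7=1, giving Y=1. Observed 0.
Test 1: faults giving observed 0 are {M3 stuck-at-1, M3 inverted output, M4 stuck-at-0, M4 inverted output, M5 stuck-at-0, M5 inverted output, M6 stuck-at-1, M6 inverted output, M7 stuck-at-0, M7 inverted output}.
Test 2 (a=0, b=0, c=1, d=0): fault-free M1=0, M2=1, M3=1, M4=1, M5=1, M6=0, M7=1 → 1; observed 1. Eliminates M3 inverted output, M4 stuck-at-0, M4 inverted output, M5 stuck-at-0, M5 inverted output, M6 stuck-at-1, M6 inverted output, M7 stuck-at-0, M7 inverted output.
Only M3 stuck-at-1 is consistent with every test.

M3 stuck-at-1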